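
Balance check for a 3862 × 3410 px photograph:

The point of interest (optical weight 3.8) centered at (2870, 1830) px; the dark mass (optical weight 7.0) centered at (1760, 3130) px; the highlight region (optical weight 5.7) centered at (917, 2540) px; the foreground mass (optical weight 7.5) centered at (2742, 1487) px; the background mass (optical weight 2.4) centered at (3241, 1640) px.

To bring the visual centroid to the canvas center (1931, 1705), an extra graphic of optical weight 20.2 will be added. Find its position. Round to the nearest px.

(1643, 1041)

With the extra graphic, Σw becomes 3.8 + 7.0 + 5.7 + 7.5 + 2.4 + 20.2 = 46.6.
Along x: (56796.3 + 20.2·x) / 46.6 = 1931 (existing moment 3.8·2870 + 7.0·1760 + 5.7·917 + 7.5·2742 + 2.4·3241 = 56796.3) ⇒ x = (89984.6 − 56796.3) / 20.2 ≈ 1642.99.
Along y: (58430.5 + 20.2·y) / 46.6 = 1705 (existing moment 3.8·1830 + 7.0·3130 + 5.7·2540 + 7.5·1487 + 2.4·1640 = 58430.5) ⇒ y = (79453.0 − 58430.5) / 20.2 ≈ 1040.72.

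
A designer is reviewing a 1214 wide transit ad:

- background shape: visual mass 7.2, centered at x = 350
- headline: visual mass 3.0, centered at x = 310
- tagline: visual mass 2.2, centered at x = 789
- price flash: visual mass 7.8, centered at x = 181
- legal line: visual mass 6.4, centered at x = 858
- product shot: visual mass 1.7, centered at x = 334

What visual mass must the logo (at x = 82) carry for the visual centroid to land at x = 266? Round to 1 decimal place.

w ≈ 27.9

Existing Σw = 28.3 (7.2 + 3.0 + 2.2 + 7.8 + 6.4 + 1.7); existing moment 7.2·350 + 3.0·310 + 2.2·789 + 7.8·181 + 6.4·858 + 1.7·334 = 12656.6.
Set Σw·x/Σw = 266: (12656.6 + 82w) = 266·(28.3 + w).
Solving: w = (266·28.3 − 12656.6) / (82 − 266) = -5128.8 / -184 ≈ 27.87.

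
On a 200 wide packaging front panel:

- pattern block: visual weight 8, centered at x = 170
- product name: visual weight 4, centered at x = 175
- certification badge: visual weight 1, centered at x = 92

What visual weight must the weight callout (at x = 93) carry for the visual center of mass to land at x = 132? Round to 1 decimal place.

Fixed elements: Σw = 8 + 4 + 1 = 13, Σw·x = 8·170 + 4·175 + 1·92 = 2152.
Set Σw·x/Σw = 132: (2152 + 93w) = 132·(13 + w).
So w = (132·13 − 2152)/(93 − 132) = -436/-39 ≈ 11.18.

w ≈ 11.2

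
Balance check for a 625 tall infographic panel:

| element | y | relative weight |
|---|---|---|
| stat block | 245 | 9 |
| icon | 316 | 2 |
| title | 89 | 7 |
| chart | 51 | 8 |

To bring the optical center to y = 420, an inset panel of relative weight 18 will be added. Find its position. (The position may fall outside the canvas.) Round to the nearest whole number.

y ≈ 812

After adding the inset panel, total weight = 9 + 2 + 7 + 8 + 18 = 44.
Along y: (3868 + 18·y) / 44 = 420 (existing moment 9·245 + 2·316 + 7·89 + 8·51 = 3868) ⇒ y = (18480 − 3868) / 18 ≈ 811.78.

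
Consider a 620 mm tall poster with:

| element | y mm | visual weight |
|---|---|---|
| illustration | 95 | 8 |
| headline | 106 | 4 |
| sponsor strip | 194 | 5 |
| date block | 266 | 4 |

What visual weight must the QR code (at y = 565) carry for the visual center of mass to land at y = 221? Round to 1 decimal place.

w ≈ 4.1

Known weights sum to 8 + 4 + 5 + 4 = 21; their moment is 8·95 + 4·106 + 5·194 + 4·266 = 3218.
For the centroid to hit 221: (3218 + w·565) / (21 + w) = 221.
So w = (221·21 − 3218)/(565 − 221) = 1423/344 ≈ 4.14.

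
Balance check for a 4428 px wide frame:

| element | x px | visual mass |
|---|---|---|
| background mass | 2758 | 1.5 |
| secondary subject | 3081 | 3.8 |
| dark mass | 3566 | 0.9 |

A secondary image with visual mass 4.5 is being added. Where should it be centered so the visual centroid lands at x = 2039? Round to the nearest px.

x ≈ 614

New total weight: (1.5 + 3.8 + 0.9) + 4.5 = 10.7.
x: need Σw·x = 10.7·2039 = 21817.3. Existing = 1.5·2758 + 3.8·3081 + 0.9·3566 = 19054.2. Remainder 2763.1 / 4.5 ≈ 614.02.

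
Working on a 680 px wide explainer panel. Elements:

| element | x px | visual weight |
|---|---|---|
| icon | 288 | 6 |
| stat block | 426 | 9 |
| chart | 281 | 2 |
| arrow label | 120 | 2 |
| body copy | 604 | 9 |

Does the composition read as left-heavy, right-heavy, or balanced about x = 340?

right-heavy

Total weight = 6 + 9 + 2 + 2 + 9 = 28.
x-moment: 6·288 + 9·426 + 2·281 + 2·120 + 9·604 = 11800; centroid 11800/28 ≈ 421.43.
421.4 lies right of the midline 340, so the layout is right-heavy.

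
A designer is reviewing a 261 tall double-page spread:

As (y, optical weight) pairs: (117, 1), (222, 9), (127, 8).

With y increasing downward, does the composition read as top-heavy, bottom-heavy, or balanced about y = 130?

bottom-heavy

Σw = 1 + 9 + 8 = 18.
y-moment: 1·117 + 9·222 + 8·127 = 3131; centroid 3131/18 ≈ 173.94.
Since 173.9 is below (larger y than) 130, the composition reads bottom-heavy.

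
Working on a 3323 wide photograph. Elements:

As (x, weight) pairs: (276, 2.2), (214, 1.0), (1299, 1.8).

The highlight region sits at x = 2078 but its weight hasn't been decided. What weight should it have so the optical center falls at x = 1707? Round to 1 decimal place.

w ≈ 14.5

Existing Σw = 5.0 (2.2 + 1.0 + 1.8); existing moment 2.2·276 + 1.0·214 + 1.8·1299 = 3159.4.
Balance at x = 1707 requires (3159.4 + w·2078) / (5.0 + w) = 1707.
Rearranging, w·(2078 − 1707) = 1707·5.0 − 3159.4 = 5375.6, so w ≈ 5375.6/371 = 14.49.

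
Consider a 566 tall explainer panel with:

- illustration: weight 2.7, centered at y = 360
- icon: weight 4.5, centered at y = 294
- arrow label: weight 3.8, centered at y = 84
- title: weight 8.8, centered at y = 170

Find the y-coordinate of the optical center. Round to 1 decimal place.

Σw = 2.7 + 4.5 + 3.8 + 8.8 = 19.8.
y: (2.7·360 + 4.5·294 + 3.8·84 + 8.8·170) / 19.8 = 4110.2 / 19.8 ≈ 207.59

y ≈ 207.6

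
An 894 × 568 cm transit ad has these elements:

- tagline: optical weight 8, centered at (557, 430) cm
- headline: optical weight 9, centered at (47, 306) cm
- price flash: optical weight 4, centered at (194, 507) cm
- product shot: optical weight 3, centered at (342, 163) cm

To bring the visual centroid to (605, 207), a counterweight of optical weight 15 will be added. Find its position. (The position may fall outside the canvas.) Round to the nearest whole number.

(1128, -43)

After adding the counterweight, total weight = 8 + 9 + 4 + 3 + 15 = 39.
x: target moment 39×605 = 23595; current 8·557 + 9·47 + 4·194 + 3·342 = 6681; the counterweight supplies 16914, so x = 16914/15 ≈ 1127.60.
y: target moment 39×207 = 8073; current 8·430 + 9·306 + 4·507 + 3·163 = 8711; the counterweight supplies -638, so y = -638/15 ≈ -42.53.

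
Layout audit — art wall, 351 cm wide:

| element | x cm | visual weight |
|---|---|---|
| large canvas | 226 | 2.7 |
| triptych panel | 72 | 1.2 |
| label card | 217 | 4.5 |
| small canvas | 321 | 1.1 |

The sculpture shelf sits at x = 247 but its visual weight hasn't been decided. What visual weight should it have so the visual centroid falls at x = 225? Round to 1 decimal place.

w ≈ 5.1

Fixed elements: Σw = 2.7 + 1.2 + 4.5 + 1.1 = 9.5, Σw·x = 2.7·226 + 1.2·72 + 4.5·217 + 1.1·321 = 2026.2.
Balance at x = 225 requires (2026.2 + w·247) / (9.5 + w) = 225.
So w = (225·9.5 − 2026.2)/(247 − 225) = 111.3/22 ≈ 5.06.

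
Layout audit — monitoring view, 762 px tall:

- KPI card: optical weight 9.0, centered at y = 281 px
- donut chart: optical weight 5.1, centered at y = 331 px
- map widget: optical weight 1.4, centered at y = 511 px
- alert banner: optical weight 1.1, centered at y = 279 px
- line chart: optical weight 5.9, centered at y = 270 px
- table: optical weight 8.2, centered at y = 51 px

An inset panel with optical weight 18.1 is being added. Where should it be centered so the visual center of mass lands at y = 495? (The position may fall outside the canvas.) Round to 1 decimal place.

After adding the inset panel, total weight = 9.0 + 5.1 + 1.4 + 1.1 + 5.9 + 8.2 + 18.1 = 48.8.
y: need Σw·y = 48.8·495 = 24156.0. Existing = 9.0·281 + 5.1·331 + 1.4·511 + 1.1·279 + 5.9·270 + 8.2·51 = 7250.6. Remainder 16905.4 / 18.1 ≈ 934.00.

y ≈ 934.0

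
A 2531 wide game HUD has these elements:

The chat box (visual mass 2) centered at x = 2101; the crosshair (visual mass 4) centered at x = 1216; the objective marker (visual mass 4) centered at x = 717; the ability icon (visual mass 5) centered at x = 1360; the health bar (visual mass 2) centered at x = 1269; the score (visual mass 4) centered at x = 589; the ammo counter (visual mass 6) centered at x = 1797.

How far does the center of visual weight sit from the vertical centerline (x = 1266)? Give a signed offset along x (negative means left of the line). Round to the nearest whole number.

≈ 8

Σw = 2 + 4 + 4 + 5 + 2 + 4 + 6 = 27.
x-moment: 2·2101 + 4·1216 + 4·717 + 5·1360 + 2·1269 + 4·589 + 6·1797 = 34410; centroid 34410/27 ≈ 1274.44.
Against x = 1266, that's 1274.44 − 1266 = 8.44.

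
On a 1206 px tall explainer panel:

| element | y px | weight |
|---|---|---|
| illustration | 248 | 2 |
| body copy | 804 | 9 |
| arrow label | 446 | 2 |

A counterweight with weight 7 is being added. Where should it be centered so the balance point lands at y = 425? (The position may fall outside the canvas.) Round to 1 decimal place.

y ≈ -17.7

With the counterweight, Σw becomes 2 + 9 + 2 + 7 = 20.
Along y: (8624 + 7·y) / 20 = 425 (existing moment 2·248 + 9·804 + 2·446 = 8624) ⇒ y = (8500 − 8624) / 7 ≈ -17.71.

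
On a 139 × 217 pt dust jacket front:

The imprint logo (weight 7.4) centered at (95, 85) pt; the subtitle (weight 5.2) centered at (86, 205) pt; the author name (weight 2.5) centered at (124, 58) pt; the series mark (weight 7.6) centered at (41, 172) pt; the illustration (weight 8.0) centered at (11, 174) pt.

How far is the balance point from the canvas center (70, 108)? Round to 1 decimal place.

Σw = 7.4 + 5.2 + 2.5 + 7.6 + 8.0 = 30.7.
x: (7.4·95 + 5.2·86 + 2.5·124 + 7.6·41 + 8.0·11) / 30.7 = 1859.8 / 30.7 ≈ 60.58
y: (7.4·85 + 5.2·205 + 2.5·58 + 7.6·172 + 8.0·174) / 30.7 = 4539.2 / 30.7 ≈ 147.86
Relative to (70, 108): Δ = (-9.42, 39.86); |Δ| = √(-9.42² + 39.86²) ≈ 40.95.

≈ 41.0 pt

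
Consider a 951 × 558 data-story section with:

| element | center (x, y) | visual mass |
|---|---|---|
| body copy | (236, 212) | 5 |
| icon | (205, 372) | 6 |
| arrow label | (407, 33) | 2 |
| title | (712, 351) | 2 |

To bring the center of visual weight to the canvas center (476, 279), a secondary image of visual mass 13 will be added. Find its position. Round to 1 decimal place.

After adding the secondary image, total weight = 5 + 6 + 2 + 2 + 13 = 28.
x: target moment 28×476 = 13328; current 5·236 + 6·205 + 2·407 + 2·712 = 4648; the secondary image supplies 8680, so x = 8680/13 ≈ 667.69.
y: target moment 28×279 = 7812; current 5·212 + 6·372 + 2·33 + 2·351 = 4060; the secondary image supplies 3752, so y = 3752/13 ≈ 288.62.

(667.7, 288.6)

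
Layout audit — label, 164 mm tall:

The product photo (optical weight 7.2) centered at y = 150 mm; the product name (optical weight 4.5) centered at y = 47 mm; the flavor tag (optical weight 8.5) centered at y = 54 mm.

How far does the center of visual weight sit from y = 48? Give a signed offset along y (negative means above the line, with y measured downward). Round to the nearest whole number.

≈ 39 mm

Total weight = 7.2 + 4.5 + 8.5 = 20.2.
y: (7.2·150 + 4.5·47 + 8.5·54) / 20.2 = 1750.5 / 20.2 ≈ 86.66
Against y = 48, that's 86.66 − 48 = 38.66.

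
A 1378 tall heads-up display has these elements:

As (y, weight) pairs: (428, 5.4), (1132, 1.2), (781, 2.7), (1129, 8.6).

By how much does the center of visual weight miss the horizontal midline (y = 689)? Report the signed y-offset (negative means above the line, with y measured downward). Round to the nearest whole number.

Σw = 5.4 + 1.2 + 2.7 + 8.6 = 17.9.
y-moment: 5.4·428 + 1.2·1132 + 2.7·781 + 8.6·1129 = 15487.7; centroid 15487.7/17.9 ≈ 865.23.
Against y = 689, that's 865.23 − 689 = 176.23.

≈ 176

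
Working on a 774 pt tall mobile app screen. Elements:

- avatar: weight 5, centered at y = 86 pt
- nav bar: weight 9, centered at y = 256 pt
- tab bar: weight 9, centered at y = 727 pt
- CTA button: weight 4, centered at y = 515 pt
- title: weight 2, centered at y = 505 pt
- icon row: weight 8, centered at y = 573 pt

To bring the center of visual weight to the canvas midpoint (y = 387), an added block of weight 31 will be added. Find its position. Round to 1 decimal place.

y ≈ 302.7

New total weight: (5 + 9 + 9 + 4 + 2 + 8) + 31 = 68.
y: need Σw·y = 68·387 = 26316. Existing = 5·86 + 9·256 + 9·727 + 4·515 + 2·505 + 8·573 = 16931. Remainder 9385 / 31 ≈ 302.74.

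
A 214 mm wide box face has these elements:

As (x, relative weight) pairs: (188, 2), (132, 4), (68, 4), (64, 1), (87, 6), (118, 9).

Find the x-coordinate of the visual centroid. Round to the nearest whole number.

x ≈ 109

Total weight = 2 + 4 + 4 + 1 + 6 + 9 = 26.
Σw·x = 2824; x̄ = 2824/26 ≈ 108.62.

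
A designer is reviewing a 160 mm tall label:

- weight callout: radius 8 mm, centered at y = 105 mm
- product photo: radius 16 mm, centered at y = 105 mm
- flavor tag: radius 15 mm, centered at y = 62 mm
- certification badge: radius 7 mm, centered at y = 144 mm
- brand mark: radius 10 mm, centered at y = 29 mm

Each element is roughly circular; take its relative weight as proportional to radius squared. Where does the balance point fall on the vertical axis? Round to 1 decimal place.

Weights ∝ r²: weight callout 8² = 64, product photo 16² = 256, flavor tag 15² = 225, certification badge 7² = 49, brand mark 10² = 100; Σw = 694.
Σw·y = 64·105 + 256·105 + 225·62 + 49·144 + 100·29 = 57506, so ȳ = 57506/694 ≈ 82.86.

y ≈ 82.9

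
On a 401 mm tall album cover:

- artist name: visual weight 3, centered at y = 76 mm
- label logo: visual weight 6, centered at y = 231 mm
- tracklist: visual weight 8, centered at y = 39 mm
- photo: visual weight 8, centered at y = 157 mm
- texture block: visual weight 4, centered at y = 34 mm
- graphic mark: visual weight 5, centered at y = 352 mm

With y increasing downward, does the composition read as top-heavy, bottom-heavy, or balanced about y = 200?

top-heavy

Σw = 3 + 6 + 8 + 8 + 4 + 5 = 34.
Σw·y = 5078; ȳ = 5078/34 ≈ 149.35.
149.4 lies above (smaller y than) the midline 200, so the layout is top-heavy.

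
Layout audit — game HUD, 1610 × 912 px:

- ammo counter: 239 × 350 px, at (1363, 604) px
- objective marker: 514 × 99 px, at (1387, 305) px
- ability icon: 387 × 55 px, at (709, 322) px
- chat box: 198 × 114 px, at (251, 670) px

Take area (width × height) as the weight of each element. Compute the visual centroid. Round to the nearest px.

(1151, 493)

Areas: ammo counter 239·350 = 83650, objective marker 514·99 = 50886, ability icon 387·55 = 21285, chat box 198·114 = 22572. Total weight = 178393.
Σw·x = 83650·1363 + 50886·1387 + 21285·709 + 22572·251 = 205350469, so x̄ = 205350469/178393 ≈ 1151.11.
Σw·y = 83650·604 + 50886·305 + 21285·322 + 22572·670 = 88021840, so ȳ = 88021840/178393 ≈ 493.42.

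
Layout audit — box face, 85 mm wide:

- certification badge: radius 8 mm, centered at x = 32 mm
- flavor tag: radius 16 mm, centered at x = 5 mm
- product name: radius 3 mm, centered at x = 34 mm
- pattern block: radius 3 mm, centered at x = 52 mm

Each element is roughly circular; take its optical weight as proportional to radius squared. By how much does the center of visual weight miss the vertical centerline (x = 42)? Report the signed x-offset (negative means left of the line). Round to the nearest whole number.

≈ -30 mm

Weights ∝ r²: certification badge 8² = 64, flavor tag 16² = 256, product name 3² = 9, pattern block 3² = 9; Σw = 338.
x-moment: 64·32 + 256·5 + 9·34 + 9·52 = 4102; centroid 4102/338 ≈ 12.14.
Difference: 12.14 − 42 ≈ -29.86.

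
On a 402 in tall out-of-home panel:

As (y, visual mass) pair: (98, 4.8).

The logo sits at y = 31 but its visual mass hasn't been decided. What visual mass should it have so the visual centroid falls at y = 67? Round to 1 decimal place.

Known: weight 4.8 with moment 4.8·98 = 470.4.
Balance at y = 67 requires (470.4 + w·31) / (4.8 + w) = 67.
Rearranging, w·(31 − 67) = 67·4.8 − 470.4 = -148.8, so w ≈ -148.8/-36 = 4.13.

w ≈ 4.1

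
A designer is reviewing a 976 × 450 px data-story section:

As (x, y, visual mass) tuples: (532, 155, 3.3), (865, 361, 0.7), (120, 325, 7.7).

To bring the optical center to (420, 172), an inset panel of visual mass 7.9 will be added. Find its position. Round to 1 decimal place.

(626.2, 13.2)

After adding the inset panel, total weight = 3.3 + 0.7 + 7.7 + 7.9 = 19.6.
Along x: (3285.1 + 7.9·x) / 19.6 = 420 (existing moment 3.3·532 + 0.7·865 + 7.7·120 = 3285.1) ⇒ x = (8232.0 − 3285.1) / 7.9 ≈ 626.19.
Along y: (3266.7 + 7.9·y) / 19.6 = 172 (existing moment 3.3·155 + 0.7·361 + 7.7·325 = 3266.7) ⇒ y = (3371.2 − 3266.7) / 7.9 ≈ 13.23.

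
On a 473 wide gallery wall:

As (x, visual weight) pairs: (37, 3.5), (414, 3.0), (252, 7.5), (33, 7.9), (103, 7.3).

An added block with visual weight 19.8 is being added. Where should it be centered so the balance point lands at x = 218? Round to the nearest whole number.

x ≈ 324

New total weight: (3.5 + 3.0 + 7.5 + 7.9 + 7.3) + 19.8 = 49.0.
Along x: (4274.1 + 19.8·x) / 49.0 = 218 (existing moment 3.5·37 + 3.0·414 + 7.5·252 + 7.9·33 + 7.3·103 = 4274.1) ⇒ x = (10682.0 − 4274.1) / 19.8 ≈ 323.63.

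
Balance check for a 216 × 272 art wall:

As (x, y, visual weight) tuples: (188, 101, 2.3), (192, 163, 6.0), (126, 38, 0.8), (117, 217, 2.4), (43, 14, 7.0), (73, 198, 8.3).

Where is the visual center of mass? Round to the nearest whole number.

(107, 131)

Weights sum to 2.3 + 6.0 + 0.8 + 2.4 + 7.0 + 8.3 = 26.8.
x-moment: 2.3·188 + 6.0·192 + 0.8·126 + 2.4·117 + 7.0·43 + 8.3·73 = 2872.9; centroid 2872.9/26.8 ≈ 107.20.
y-moment: 2.3·101 + 6.0·163 + 0.8·38 + 2.4·217 + 7.0·14 + 8.3·198 = 3502.9; centroid 3502.9/26.8 ≈ 130.71.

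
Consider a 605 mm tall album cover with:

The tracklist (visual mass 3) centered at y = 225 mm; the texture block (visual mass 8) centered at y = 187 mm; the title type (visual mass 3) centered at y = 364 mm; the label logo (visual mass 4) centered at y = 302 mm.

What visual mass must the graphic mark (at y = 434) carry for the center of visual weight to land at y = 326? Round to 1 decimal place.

Fixed elements: Σw = 3 + 8 + 3 + 4 = 18, Σw·y = 3·225 + 8·187 + 3·364 + 4·302 = 4471.
Balance at y = 326 requires (4471 + w·434) / (18 + w) = 326.
Rearranging, w·(434 − 326) = 326·18 − 4471 = 1397, so w ≈ 1397/108 = 12.94.

w ≈ 12.9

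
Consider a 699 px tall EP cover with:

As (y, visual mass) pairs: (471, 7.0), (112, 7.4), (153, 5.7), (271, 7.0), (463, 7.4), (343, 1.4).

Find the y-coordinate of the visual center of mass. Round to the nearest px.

Σw = 7.0 + 7.4 + 5.7 + 7.0 + 7.4 + 1.4 = 35.9.
y: moment 10801.3 / weight 35.9 ≈ 300.87

y ≈ 301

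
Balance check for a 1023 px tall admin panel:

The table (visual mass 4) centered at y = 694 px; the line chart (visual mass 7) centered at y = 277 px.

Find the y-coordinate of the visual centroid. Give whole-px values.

y ≈ 429

Σw = 4 + 7 = 11.
y-moment: 4·694 + 7·277 = 4715; centroid 4715/11 ≈ 428.64.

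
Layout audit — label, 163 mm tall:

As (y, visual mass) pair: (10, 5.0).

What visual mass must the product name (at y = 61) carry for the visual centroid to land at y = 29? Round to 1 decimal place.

w ≈ 3.0

The single fixed element contributes weight 5.0, moment 5.0·10 = 50.0.
Set Σw·y/Σw = 29: (50.0 + 61w) = 29·(5.0 + w).
Rearranging, w·(61 − 29) = 29·5.0 − 50.0 = 95.0, so w ≈ 95.0/32 = 2.97.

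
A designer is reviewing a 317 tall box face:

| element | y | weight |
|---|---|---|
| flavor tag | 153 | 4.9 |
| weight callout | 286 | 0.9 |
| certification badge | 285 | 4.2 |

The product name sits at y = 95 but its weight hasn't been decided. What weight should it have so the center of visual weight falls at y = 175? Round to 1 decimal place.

w ≈ 5.7

Existing Σw = 10.0 (4.9 + 0.9 + 4.2); existing moment 4.9·153 + 0.9·286 + 4.2·285 = 2204.1.
For the centroid to hit 175: (2204.1 + w·95) / (10.0 + w) = 175.
Solving: w = (175·10.0 − 2204.1) / (95 − 175) = -454.1 / -80 ≈ 5.68.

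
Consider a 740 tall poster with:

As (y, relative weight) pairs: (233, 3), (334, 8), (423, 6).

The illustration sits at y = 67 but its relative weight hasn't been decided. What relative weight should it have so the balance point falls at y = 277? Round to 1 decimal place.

Existing Σw = 17 (3 + 8 + 6); existing moment 3·233 + 8·334 + 6·423 = 5909.
For the centroid to hit 277: (5909 + w·67) / (17 + w) = 277.
Rearranging, w·(67 − 277) = 277·17 − 5909 = -1200, so w ≈ -1200/-210 = 5.71.

w ≈ 5.7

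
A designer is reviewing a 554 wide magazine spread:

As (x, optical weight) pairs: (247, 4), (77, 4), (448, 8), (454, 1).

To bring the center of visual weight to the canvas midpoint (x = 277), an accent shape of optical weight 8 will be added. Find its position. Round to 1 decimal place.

x ≈ 198.9

After adding the accent shape, total weight = 4 + 4 + 8 + 1 + 8 = 25.
Along x: (5334 + 8·x) / 25 = 277 (existing moment 4·247 + 4·77 + 8·448 + 1·454 = 5334) ⇒ x = (6925 − 5334) / 8 ≈ 198.88.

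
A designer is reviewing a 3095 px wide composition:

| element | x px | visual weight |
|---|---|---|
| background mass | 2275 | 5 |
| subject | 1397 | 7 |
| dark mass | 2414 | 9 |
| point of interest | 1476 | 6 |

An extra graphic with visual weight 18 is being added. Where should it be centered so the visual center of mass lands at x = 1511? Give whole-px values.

x ≈ 903

With the extra graphic, Σw becomes 5 + 7 + 9 + 6 + 18 = 45.
x: target moment 45×1511 = 67995; current 5·2275 + 7·1397 + 9·2414 + 6·1476 = 51736; the extra graphic supplies 16259, so x = 16259/18 ≈ 903.28.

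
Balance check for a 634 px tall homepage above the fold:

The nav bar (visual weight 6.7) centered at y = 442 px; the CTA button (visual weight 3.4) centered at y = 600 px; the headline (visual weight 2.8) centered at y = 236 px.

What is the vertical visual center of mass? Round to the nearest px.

Total weight = 6.7 + 3.4 + 2.8 = 12.9.
y-moment: 6.7·442 + 3.4·600 + 2.8·236 = 5662.2; centroid 5662.2/12.9 ≈ 438.93.

y ≈ 439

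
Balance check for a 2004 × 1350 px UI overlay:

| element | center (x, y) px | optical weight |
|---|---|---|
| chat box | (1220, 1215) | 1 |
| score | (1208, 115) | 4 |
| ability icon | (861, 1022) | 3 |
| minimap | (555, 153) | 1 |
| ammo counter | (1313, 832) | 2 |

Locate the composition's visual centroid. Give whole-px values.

Σw = 1 + 4 + 3 + 1 + 2 = 11.
x-moment: 1·1220 + 4·1208 + 3·861 + 1·555 + 2·1313 = 11816; centroid 11816/11 ≈ 1074.18.
y-moment: 1·1215 + 4·115 + 3·1022 + 1·153 + 2·832 = 6558; centroid 6558/11 ≈ 596.18.

(1074, 596)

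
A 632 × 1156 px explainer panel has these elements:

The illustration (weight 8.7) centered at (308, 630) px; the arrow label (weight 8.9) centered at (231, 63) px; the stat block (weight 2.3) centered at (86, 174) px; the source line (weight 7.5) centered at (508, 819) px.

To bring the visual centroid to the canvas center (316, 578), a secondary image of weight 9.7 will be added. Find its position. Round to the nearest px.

(307, 913)

New total weight: (8.7 + 8.9 + 2.3 + 7.5) + 9.7 = 37.1.
Along x: (8743.3 + 9.7·x) / 37.1 = 316 (existing moment 8.7·308 + 8.9·231 + 2.3·86 + 7.5·508 = 8743.3) ⇒ x = (11723.6 − 8743.3) / 9.7 ≈ 307.25.
Along y: (12584.4 + 9.7·y) / 37.1 = 578 (existing moment 8.7·630 + 8.9·63 + 2.3·174 + 7.5·819 = 12584.4) ⇒ y = (21443.8 − 12584.4) / 9.7 ≈ 913.34.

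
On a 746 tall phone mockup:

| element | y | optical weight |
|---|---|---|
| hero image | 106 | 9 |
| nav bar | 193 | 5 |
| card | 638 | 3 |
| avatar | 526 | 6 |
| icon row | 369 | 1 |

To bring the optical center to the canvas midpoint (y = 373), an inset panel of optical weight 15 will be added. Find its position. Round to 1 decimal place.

y ≈ 479.3

With the inset panel, Σw becomes 9 + 5 + 3 + 6 + 1 + 15 = 39.
y: target moment 39×373 = 14547; current 9·106 + 5·193 + 3·638 + 6·526 + 1·369 = 7358; the inset panel supplies 7189, so y = 7189/15 ≈ 479.27.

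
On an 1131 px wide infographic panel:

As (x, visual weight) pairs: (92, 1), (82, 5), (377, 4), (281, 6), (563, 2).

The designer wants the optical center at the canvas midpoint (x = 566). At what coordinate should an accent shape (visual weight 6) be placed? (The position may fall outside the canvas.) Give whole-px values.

x ≈ 1460

With the accent shape, Σw becomes 1 + 5 + 4 + 6 + 2 + 6 = 24.
Along x: (4822 + 6·x) / 24 = 566 (existing moment 1·92 + 5·82 + 4·377 + 6·281 + 2·563 = 4822) ⇒ x = (13584 − 4822) / 6 ≈ 1460.33.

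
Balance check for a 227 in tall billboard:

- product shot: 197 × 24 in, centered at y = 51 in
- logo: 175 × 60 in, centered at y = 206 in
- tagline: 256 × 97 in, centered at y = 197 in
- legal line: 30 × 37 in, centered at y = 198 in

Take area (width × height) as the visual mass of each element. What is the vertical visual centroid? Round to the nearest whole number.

y ≈ 183

Areas → weights: product shot 197·24 = 4728, logo 175·60 = 10500, tagline 256·97 = 24832, legal line 30·37 = 1110; Σw = 41170.
y-moment: 4728·51 + 10500·206 + 24832·197 + 1110·198 = 7515812; centroid 7515812/41170 ≈ 182.56.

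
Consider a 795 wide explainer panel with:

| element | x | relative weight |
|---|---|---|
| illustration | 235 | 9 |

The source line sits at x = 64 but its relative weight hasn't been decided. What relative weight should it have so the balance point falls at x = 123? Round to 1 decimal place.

Known: weight 9 with moment 9·235 = 2115.
For the centroid to hit 123: (2115 + w·64) / (9 + w) = 123.
So w = (123·9 − 2115)/(64 − 123) = -1008/-59 ≈ 17.08.

w ≈ 17.1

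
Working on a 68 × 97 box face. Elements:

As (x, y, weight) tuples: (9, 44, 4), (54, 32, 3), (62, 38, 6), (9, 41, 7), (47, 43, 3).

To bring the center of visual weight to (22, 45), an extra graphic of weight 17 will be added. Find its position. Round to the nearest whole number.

After adding the extra graphic, total weight = 4 + 3 + 6 + 7 + 3 + 17 = 40.
Along x: (774 + 17·x) / 40 = 22 (existing moment 4·9 + 3·54 + 6·62 + 7·9 + 3·47 = 774) ⇒ x = (880 − 774) / 17 ≈ 6.24.
Along y: (916 + 17·y) / 40 = 45 (existing moment 4·44 + 3·32 + 6·38 + 7·41 + 3·43 = 916) ⇒ y = (1800 − 916) / 17 ≈ 52.00.

(6, 52)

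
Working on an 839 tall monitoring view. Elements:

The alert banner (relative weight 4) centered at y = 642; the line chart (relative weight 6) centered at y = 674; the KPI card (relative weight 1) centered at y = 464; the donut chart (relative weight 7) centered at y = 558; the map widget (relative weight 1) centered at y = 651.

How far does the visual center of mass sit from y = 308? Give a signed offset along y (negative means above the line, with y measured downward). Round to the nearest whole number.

Weights sum to 4 + 6 + 1 + 7 + 1 = 19.
Σw·y = 4·642 + 6·674 + 1·464 + 7·558 + 1·651 = 11633, so ȳ = 11633/19 ≈ 612.26.
Difference: 612.26 − 308 ≈ 304.26.

≈ 304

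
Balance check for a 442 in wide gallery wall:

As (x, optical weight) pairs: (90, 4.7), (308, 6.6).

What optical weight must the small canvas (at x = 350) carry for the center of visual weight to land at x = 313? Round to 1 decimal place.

w ≈ 29.2

Fixed elements: Σw = 4.7 + 6.6 = 11.3, Σw·x = 4.7·90 + 6.6·308 = 2455.8.
Set Σw·x/Σw = 313: (2455.8 + 350w) = 313·(11.3 + w).
Solving: w = (313·11.3 − 2455.8) / (350 − 313) = 1081.1 / 37 ≈ 29.22.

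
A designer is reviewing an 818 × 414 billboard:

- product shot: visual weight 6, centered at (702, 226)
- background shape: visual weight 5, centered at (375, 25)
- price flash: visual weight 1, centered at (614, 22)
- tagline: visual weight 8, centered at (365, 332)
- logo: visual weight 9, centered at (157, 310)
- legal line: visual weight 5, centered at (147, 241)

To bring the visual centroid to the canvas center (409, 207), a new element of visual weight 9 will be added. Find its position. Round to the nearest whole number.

(646, 83)

After adding the new element, total weight = 6 + 5 + 1 + 8 + 9 + 5 + 9 = 43.
Along x: (11769 + 9·x) / 43 = 409 (existing moment 6·702 + 5·375 + 1·614 + 8·365 + 9·157 + 5·147 = 11769) ⇒ x = (17587 − 11769) / 9 ≈ 646.44.
Along y: (8154 + 9·y) / 43 = 207 (existing moment 6·226 + 5·25 + 1·22 + 8·332 + 9·310 + 5·241 = 8154) ⇒ y = (8901 − 8154) / 9 ≈ 83.00.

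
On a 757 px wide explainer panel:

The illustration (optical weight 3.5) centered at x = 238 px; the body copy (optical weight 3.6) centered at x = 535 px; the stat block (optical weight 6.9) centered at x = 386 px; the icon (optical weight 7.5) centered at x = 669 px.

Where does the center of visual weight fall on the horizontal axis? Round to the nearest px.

x ≈ 486

Σw = 3.5 + 3.6 + 6.9 + 7.5 = 21.5.
x: (3.5·238 + 3.6·535 + 6.9·386 + 7.5·669) / 21.5 = 10439.9 / 21.5 ≈ 485.58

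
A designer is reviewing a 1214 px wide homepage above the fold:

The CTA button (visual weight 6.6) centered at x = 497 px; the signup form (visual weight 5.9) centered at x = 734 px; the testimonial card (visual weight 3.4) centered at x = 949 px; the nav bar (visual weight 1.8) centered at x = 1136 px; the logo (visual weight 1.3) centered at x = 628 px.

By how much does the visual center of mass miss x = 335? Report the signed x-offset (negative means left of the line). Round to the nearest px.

≈ 386 px

Total weight = 6.6 + 5.9 + 3.4 + 1.8 + 1.3 = 19.0.
Σw·x = 6.6·497 + 5.9·734 + 3.4·949 + 1.8·1136 + 1.3·628 = 13698.6, so x̄ = 13698.6/19.0 ≈ 720.98.
Difference: 720.98 − 335 ≈ 385.98.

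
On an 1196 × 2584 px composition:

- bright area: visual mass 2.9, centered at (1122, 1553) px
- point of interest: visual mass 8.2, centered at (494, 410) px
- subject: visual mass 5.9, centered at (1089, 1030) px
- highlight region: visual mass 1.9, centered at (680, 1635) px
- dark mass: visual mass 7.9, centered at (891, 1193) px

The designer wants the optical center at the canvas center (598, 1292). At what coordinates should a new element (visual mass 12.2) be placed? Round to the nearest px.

(103, 1960)

After adding the new element, total weight = 2.9 + 8.2 + 5.9 + 1.9 + 7.9 + 12.2 = 39.0.
x: need Σw·x = 39.0·598 = 23322.0. Existing = 2.9·1122 + 8.2·494 + 5.9·1089 + 1.9·680 + 7.9·891 = 22060.6. Remainder 1261.4 / 12.2 ≈ 103.39.
y: need Σw·y = 39.0·1292 = 50388.0. Existing = 2.9·1553 + 8.2·410 + 5.9·1030 + 1.9·1635 + 7.9·1193 = 26473.9. Remainder 23914.1 / 12.2 ≈ 1960.17.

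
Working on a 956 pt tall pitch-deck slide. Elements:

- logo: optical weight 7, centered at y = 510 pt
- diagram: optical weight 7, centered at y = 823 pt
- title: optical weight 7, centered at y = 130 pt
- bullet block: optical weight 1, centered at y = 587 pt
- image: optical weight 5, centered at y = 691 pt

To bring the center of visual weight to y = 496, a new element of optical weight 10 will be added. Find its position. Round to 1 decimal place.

After adding the new element, total weight = 7 + 7 + 7 + 1 + 5 + 10 = 37.
y: target moment 37×496 = 18352; current 7·510 + 7·823 + 7·130 + 1·587 + 5·691 = 14283; the new element supplies 4069, so y = 4069/10 ≈ 406.90.

y ≈ 406.9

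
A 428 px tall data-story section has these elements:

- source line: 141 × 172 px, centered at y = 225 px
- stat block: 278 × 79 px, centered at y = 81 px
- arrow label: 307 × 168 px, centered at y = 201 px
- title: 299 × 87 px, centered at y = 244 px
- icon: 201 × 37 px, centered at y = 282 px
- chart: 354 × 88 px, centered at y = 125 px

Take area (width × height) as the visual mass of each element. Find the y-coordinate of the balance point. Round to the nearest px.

Taking area as weight: source line 141·172 = 24252, stat block 278·79 = 21962, arrow label 307·168 = 51576, title 299·87 = 26013, icon 201·37 = 7437, chart 354·88 = 31152. Sum 162392.
y: moment 29940804 / weight 162392 ≈ 184.37

y ≈ 184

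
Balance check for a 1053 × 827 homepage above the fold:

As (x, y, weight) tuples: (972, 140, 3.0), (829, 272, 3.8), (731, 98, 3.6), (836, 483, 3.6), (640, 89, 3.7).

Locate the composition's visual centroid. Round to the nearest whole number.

(795, 219)

Weights sum to 3.0 + 3.8 + 3.6 + 3.6 + 3.7 = 17.7.
x-moment: 3.0·972 + 3.8·829 + 3.6·731 + 3.6·836 + 3.7·640 = 14075.4; centroid 14075.4/17.7 ≈ 795.22.
y-moment: 3.0·140 + 3.8·272 + 3.6·98 + 3.6·483 + 3.7·89 = 3874.5; centroid 3874.5/17.7 ≈ 218.90.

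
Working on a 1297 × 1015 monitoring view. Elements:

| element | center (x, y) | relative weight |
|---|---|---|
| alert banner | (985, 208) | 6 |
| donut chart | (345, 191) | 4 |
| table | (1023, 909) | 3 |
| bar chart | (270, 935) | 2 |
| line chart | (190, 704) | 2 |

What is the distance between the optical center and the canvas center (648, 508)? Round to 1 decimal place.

≈ 39.6

Σw = 6 + 4 + 3 + 2 + 2 = 17.
x-moment: 6·985 + 4·345 + 3·1023 + 2·270 + 2·190 = 11279; centroid 11279/17 ≈ 663.47.
y-moment: 6·208 + 4·191 + 3·909 + 2·935 + 2·704 = 8017; centroid 8017/17 ≈ 471.59.
Offset from (648, 508): Δx ≈ 15.47, Δy ≈ -36.41; distance = √(Δx² + Δy²) ≈ 39.56.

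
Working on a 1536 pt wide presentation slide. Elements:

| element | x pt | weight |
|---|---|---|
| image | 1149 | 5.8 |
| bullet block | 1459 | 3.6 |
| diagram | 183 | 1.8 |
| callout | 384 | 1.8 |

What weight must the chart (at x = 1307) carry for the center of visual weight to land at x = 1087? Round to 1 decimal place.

w ≈ 5.4

Fixed elements: Σw = 5.8 + 3.6 + 1.8 + 1.8 = 13.0, Σw·x = 5.8·1149 + 3.6·1459 + 1.8·183 + 1.8·384 = 12937.2.
Balance at x = 1087 requires (12937.2 + w·1307) / (13.0 + w) = 1087.
Solving: w = (1087·13.0 − 12937.2) / (1307 − 1087) = 1193.8 / 220 ≈ 5.43.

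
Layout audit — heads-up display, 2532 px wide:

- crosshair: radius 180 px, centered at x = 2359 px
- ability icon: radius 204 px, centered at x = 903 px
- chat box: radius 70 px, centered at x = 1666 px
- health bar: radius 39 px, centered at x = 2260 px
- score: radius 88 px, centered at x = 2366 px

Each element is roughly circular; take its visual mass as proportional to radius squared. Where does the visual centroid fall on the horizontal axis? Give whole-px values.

r² weights: crosshair 180² = 32400, ability icon 204² = 41616, chat box 70² = 4900, health bar 39² = 1521, score 88² = 7744. Total = 88181.
x-moment: 32400·2359 + 41616·903 + 4900·1666 + 1521·2260 + 7744·2366 = 143934012; centroid 143934012/88181 ≈ 1632.26.

x ≈ 1632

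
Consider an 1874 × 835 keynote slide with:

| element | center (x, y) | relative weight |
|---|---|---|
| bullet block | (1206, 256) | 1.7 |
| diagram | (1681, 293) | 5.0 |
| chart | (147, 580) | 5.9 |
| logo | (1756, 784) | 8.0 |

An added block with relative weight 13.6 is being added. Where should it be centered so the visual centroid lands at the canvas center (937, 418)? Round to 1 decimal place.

(490.8, 198.6)

With the added block, Σw becomes 1.7 + 5.0 + 5.9 + 8.0 + 13.6 = 34.2.
Along x: (25370.5 + 13.6·x) / 34.2 = 937 (existing moment 1.7·1206 + 5.0·1681 + 5.9·147 + 8.0·1756 = 25370.5) ⇒ x = (32045.4 − 25370.5) / 13.6 ≈ 490.80.
Along y: (11594.2 + 13.6·y) / 34.2 = 418 (existing moment 1.7·256 + 5.0·293 + 5.9·580 + 8.0·784 = 11594.2) ⇒ y = (14295.6 − 11594.2) / 13.6 ≈ 198.63.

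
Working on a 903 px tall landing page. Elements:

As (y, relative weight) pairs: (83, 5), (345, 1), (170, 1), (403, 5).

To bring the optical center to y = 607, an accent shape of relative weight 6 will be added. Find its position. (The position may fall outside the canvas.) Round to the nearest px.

y ≈ 1330

With the accent shape, Σw becomes 5 + 1 + 1 + 5 + 6 = 18.
y: target moment 18×607 = 10926; current 5·83 + 1·345 + 1·170 + 5·403 = 2945; the accent shape supplies 7981, so y = 7981/6 ≈ 1330.17.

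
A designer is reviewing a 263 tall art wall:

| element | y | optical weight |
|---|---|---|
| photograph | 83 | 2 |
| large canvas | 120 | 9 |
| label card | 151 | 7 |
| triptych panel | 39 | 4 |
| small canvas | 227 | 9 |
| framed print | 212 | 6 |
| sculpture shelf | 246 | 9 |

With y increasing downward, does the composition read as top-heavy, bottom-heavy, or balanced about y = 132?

bottom-heavy

Weights sum to 2 + 9 + 7 + 4 + 9 + 6 + 9 = 46.
y: moment 7988 / weight 46 ≈ 173.65
173.7 lies below (larger y than) the midline 132, so the layout is bottom-heavy.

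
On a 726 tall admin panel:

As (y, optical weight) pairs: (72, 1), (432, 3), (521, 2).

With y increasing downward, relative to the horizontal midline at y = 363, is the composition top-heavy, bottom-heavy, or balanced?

Σw = 1 + 3 + 2 = 6.
y: (1·72 + 3·432 + 2·521) / 6 = 2410 / 6 ≈ 401.67
401.7 vs midline 363 → bottom-heavy.

bottom-heavy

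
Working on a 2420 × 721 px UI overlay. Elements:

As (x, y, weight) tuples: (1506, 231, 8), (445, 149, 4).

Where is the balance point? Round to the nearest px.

(1152, 204)

Total weight = 8 + 4 = 12.
x-moment: 8·1506 + 4·445 = 13828; centroid 13828/12 ≈ 1152.33.
y-moment: 8·231 + 4·149 = 2444; centroid 2444/12 ≈ 203.67.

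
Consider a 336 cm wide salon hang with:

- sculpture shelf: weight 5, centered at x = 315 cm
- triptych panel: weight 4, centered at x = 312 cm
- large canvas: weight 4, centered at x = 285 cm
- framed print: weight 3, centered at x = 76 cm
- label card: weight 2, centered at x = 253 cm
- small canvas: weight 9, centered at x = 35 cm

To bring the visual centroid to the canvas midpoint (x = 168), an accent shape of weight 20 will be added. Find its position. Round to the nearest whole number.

With the accent shape, Σw becomes 5 + 4 + 4 + 3 + 2 + 9 + 20 = 47.
Along x: (5012 + 20·x) / 47 = 168 (existing moment 5·315 + 4·312 + 4·285 + 3·76 + 2·253 + 9·35 = 5012) ⇒ x = (7896 − 5012) / 20 ≈ 144.20.

x ≈ 144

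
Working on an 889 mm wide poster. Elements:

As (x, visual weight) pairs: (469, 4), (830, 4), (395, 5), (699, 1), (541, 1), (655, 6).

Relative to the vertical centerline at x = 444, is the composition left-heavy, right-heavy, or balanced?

right-heavy

Weights sum to 4 + 4 + 5 + 1 + 1 + 6 = 21.
Σw·x = 12341; x̄ = 12341/21 ≈ 587.67.
587.7 lies right of the midline 444, so the layout is right-heavy.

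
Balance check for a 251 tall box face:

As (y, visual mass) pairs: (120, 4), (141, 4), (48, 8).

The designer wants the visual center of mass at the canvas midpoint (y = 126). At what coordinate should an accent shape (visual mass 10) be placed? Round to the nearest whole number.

y ≈ 185

New total weight: (4 + 4 + 8) + 10 = 26.
y: need Σw·y = 26·126 = 3276. Existing = 4·120 + 4·141 + 8·48 = 1428. Remainder 1848 / 10 ≈ 184.80.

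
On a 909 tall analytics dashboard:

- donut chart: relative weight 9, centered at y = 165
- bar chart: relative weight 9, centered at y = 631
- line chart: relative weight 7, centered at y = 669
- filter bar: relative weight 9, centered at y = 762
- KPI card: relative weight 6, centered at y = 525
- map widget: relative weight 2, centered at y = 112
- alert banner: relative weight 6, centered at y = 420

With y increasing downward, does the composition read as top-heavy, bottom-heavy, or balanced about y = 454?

Total weight = 9 + 9 + 7 + 9 + 6 + 2 + 6 = 48.
y: moment 24599 / weight 48 ≈ 512.48
512.5 vs midline 454 → bottom-heavy.

bottom-heavy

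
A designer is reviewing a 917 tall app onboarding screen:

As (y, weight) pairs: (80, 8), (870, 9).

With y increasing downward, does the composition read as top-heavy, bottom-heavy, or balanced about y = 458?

bottom-heavy

Weights sum to 8 + 9 = 17.
y-moment: 8·80 + 9·870 = 8470; centroid 8470/17 ≈ 498.24.
498.2 lies below (larger y than) the midline 458, so the layout is bottom-heavy.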